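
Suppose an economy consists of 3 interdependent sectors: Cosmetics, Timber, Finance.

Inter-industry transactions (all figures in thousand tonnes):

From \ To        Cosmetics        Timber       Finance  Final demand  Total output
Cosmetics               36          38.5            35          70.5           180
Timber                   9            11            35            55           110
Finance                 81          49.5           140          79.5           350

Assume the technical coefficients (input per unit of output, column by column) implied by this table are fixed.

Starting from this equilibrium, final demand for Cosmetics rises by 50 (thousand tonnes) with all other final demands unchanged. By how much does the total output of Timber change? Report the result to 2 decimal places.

Δx_2 = 11.47

Technical coefficients a_ij = z_ij / X_j:
  a_11 = 36/180 = 0.20, a_21 = 9/180 = 0.05, a_31 = 81/180 = 0.45
  a_12 = 38.5/110 = 0.35, a_22 = 11/110 = 0.10, a_32 = 49.5/110 = 0.45
  a_13 = 35/350 = 0.10, a_23 = 35/350 = 0.10, a_33 = 140/350 = 0.40
I − A =
  [   0.80    -0.35    -0.10]
  [  -0.05     0.90    -0.10]
  [  -0.45    -0.45     0.60]
Cofactors of I−A, C_ij = (−1)^(i+j)·(minor ij) (rows/columns in the sector order above):
  C_11 = (0.90)(0.60) − (-0.10)(-0.45) = 0.4950
  C_12 = −[(-0.05)(0.60) − (-0.10)(-0.45)] = 0.0750
  C_13 = (-0.05)(-0.45) − (0.90)(-0.45) = 0.4275
  C_21 = −[(-0.35)(0.60) − (-0.10)(-0.45)] = 0.2550
  C_22 = (0.80)(0.60) − (-0.10)(-0.45) = 0.4350
  C_23 = −[(0.80)(-0.45) − (-0.35)(-0.45)] = 0.5175
  C_31 = (-0.35)(-0.10) − (-0.10)(0.90) = 0.1250
  C_32 = −[(0.80)(-0.10) − (-0.10)(-0.05)] = 0.0850
  C_33 = (0.80)(0.90) − (-0.35)(-0.05) = 0.7025
det(I−A) = Σ_j (I−A)_1j·C_1j = (0.80)(0.4950) + (-0.35)(0.0750) + (-0.10)(0.4275) = 0.3270
adj(I−A) = Cᵀ =
  [ 0.4950   0.2550   0.1250]
  [ 0.0750   0.4350   0.0850]
  [ 0.4275   0.5175   0.7025]
(I − A)⁻¹ = adj(I−A) / det(I−A) ≈
  [   1.5138     0.7798     0.3823]
  [   0.2294     1.3303     0.2599]
  [   1.3073     1.5826     2.1483]
Δx = (I − A)⁻¹ Δd with Δd having +50 in the Cosmetics component and 0 elsewhere.
So Δx_2 = L_21 · (+50), where L_21 = adj(I−A)_21 / det(I−A) = 0.0750 / 0.3270.
Δx_2 = 0.0750 × (+50) / 0.3270 = 3.75 / 0.3270 ≈ 11.47.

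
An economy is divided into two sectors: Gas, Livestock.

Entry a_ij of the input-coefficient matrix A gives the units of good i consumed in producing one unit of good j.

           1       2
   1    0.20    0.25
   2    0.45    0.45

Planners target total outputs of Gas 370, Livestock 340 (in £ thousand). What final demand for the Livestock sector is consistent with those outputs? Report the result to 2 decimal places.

I − A =
  [   0.80    -0.25]
  [  -0.45     0.55]
d = (I − A) x:
  d_1 = (+0.80)·370 + (-0.25)·340 = 211.00
  d_2 = (-0.45)·370 + (+0.55)·340 = 20.50

d_2 = 20.50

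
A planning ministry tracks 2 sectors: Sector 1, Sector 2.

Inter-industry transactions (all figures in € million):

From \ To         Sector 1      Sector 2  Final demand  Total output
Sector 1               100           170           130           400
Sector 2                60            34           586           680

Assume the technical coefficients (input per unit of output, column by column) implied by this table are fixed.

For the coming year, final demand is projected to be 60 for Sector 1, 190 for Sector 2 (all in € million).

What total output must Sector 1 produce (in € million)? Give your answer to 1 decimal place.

x_1 = 154.8

Technical coefficients a_ij = z_ij / X_j:
  a_11 = 100/400 = 0.25, a_21 = 60/400 = 0.15
  a_12 = 170/680 = 0.25, a_22 = 34/680 = 0.05
I − A =
  [   0.75    -0.25]
  [  -0.15     0.95]
det(I−A) = (0.75)(0.95) − (-0.25)(-0.15) = 0.6750
adj(I−A) = [[0.95, 0.25], [0.15, 0.75]]
(I − A)⁻¹ = adj(I−A) / det(I−A) ≈
  [   1.4074     0.3704]
  [   0.2222     1.1111]
x = (I − A)⁻¹ d = adj(I−A)·d / det(I−A), with det(I−A) = 0.6750:
  x_1 = (0.95·60 + 0.25·190) / 0.6750 = 104.50 / 0.6750 ≈ 154.8
  x_2 = (0.15·60 + 0.75·190) / 0.6750 = 151.50 / 0.6750 ≈ 224.4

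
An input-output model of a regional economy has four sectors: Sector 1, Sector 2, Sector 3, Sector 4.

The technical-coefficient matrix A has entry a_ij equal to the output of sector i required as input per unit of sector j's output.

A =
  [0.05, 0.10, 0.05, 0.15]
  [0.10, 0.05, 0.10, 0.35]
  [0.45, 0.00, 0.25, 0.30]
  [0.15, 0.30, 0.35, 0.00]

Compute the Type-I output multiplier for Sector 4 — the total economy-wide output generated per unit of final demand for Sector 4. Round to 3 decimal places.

I − A =
  [   0.95    -0.10    -0.05    -0.15]
  [  -0.10     0.95    -0.10    -0.35]
  [  -0.45     0.00     0.75    -0.30]
  [  -0.15    -0.30    -0.35     1.00]
Compute the cofactors C_ij = (−1)^(i+j)·(3×3 minor ij) of I−A; the adjugate is their transpose:
adj(I−A) = Cᵀ =
  [ 0.525000   0.102750   0.118875   0.150375]
  [ 0.208500   0.547500   0.222000   0.289500]
  [ 0.432000   0.155250   0.761625   0.347625]
  [ 0.292500   0.234000   0.351000   0.643500]
det(I−A) = Σ_j (I−A)_1j·C_1j = (0.95)(0.525000) + (-0.10)(0.208500) + (-0.05)(0.432000) + (-0.15)(0.292500) = 0.412425
(I − A)⁻¹ = adj(I−A) / det(I−A) ≈
  [   1.2730     0.2491     0.2882     0.3646]
  [   0.5055     1.3275     0.5383     0.7019]
  [   1.0475     0.3764     1.8467     0.8429]
  [   0.7092     0.5674     0.8511     1.5603]
The output multiplier for sector j is the column-j sum of the Leontief inverse (I − A)⁻¹ = adj(I−A) / det(I−A).
Column 4 of adj(I−A): (0.150375, 0.289500, 0.347625, 0.643500); det(I−A) = 0.412425.
m_4 = (0.150375 + 0.289500 + 0.347625 + 0.643500) / 0.412425 = 1.431 / 0.412425 ≈ 3.470.

m_4 = 3.470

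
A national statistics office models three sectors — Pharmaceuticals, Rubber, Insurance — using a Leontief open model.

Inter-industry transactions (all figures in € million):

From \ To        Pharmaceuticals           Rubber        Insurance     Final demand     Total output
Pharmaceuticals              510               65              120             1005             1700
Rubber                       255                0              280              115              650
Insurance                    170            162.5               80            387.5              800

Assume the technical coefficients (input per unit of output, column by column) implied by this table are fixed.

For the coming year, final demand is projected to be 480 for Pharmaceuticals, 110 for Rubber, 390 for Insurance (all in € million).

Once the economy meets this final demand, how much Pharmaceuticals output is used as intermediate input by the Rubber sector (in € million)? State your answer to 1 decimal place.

Technical coefficients a_ij = z_ij / X_j:
  a_PP = 510/1700 = 0.30, a_RP = 255/1700 = 0.15, a_IP = 170/1700 = 0.10
  a_PR = 65/650 = 0.10, a_RR = 0/650 = 0.00, a_IR = 162.5/650 = 0.25
  a_PI = 120/800 = 0.15, a_RI = 280/800 = 0.35, a_II = 80/800 = 0.10
I − A =
  [   0.70    -0.10    -0.15]
  [  -0.15     1.00    -0.35]
  [  -0.10    -0.25     0.90]
Cofactors of I−A, C_ij = (−1)^(i+j)·(minor ij) (rows/columns in the sector order above):
  C_11 = (1.00)(0.90) − (-0.35)(-0.25) = 0.8125
  C_12 = −[(-0.15)(0.90) − (-0.35)(-0.10)] = 0.1700
  C_13 = (-0.15)(-0.25) − (1.00)(-0.10) = 0.1375
  C_21 = −[(-0.10)(0.90) − (-0.15)(-0.25)] = 0.1275
  C_22 = (0.70)(0.90) − (-0.15)(-0.10) = 0.6150
  C_23 = −[(0.70)(-0.25) − (-0.10)(-0.10)] = 0.1850
  C_31 = (-0.10)(-0.35) − (-0.15)(1.00) = 0.1850
  C_32 = −[(0.70)(-0.35) − (-0.15)(-0.15)] = 0.2675
  C_33 = (0.70)(1.00) − (-0.10)(-0.15) = 0.6850
det(I−A) = Σ_j (I−A)_1j·C_1j = (0.70)(0.8125) + (-0.10)(0.1700) + (-0.15)(0.1375) = 0.531125
adj(I−A) = Cᵀ =
  [ 0.8125   0.1275   0.1850]
  [ 0.1700   0.6150   0.2675]
  [ 0.1375   0.1850   0.6850]
(I − A)⁻¹ = adj(I−A) / det(I−A) ≈
  [   1.5298     0.2401     0.3483]
  [   0.3201     1.1579     0.5036]
  [   0.2589     0.3483     1.2897]
First solve x = (I − A)⁻¹ d = adj(I−A)·d / det(I−A); in particular x_R = (0.1700·480 + 0.6150·110 + 0.2675·390) / 0.531125 = 253.575 / 0.531125 ≈ 477.430.
Intermediate flow from P to R: z_PR = a_PR · x_R = 0.10 × 253.575 / 0.531125 = 25.3575 / 0.531125 ≈ 47.7.

z_PR = 47.7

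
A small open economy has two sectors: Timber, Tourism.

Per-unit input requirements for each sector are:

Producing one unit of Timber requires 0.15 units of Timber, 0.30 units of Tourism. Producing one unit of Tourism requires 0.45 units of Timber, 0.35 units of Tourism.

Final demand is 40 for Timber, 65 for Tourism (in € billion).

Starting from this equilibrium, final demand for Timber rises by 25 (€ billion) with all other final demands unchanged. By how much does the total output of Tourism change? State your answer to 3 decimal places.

Δx_2 = 17.964

I − A =
  [   0.85    -0.45]
  [  -0.30     0.65]
det(I−A) = (0.85)(0.65) − (-0.45)(-0.30) = 0.4175
adj(I−A) = [[0.65, 0.45], [0.30, 0.85]]
(I − A)⁻¹ = adj(I−A) / det(I−A) ≈
  [   1.5569     1.0778]
  [   0.7186     2.0359]
Δx = (I − A)⁻¹ Δd with Δd having +25 in the Timber component and 0 elsewhere.
So Δx_2 = L_21 · (+25), where L_21 = adj(I−A)_21 / det(I−A) = 0.30 / 0.4175.
Δx_2 = 0.30 × (+25) / 0.4175 = 7.50 / 0.4175 ≈ 17.964.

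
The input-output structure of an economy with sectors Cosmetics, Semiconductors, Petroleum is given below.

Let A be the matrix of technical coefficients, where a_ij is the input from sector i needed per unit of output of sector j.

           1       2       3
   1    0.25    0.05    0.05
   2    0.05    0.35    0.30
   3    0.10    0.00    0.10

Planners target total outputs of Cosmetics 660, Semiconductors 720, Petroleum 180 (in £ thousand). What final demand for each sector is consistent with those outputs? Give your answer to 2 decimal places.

d_1 = 450.00, d_2 = 381.00, d_3 = 96.00

I − A =
  [   0.75    -0.05    -0.05]
  [  -0.05     0.65    -0.30]
  [  -0.10     0.00     0.90]
d = (I − A) x:
  d_1 = (+0.75)·660 + (-0.05)·720 + (-0.05)·180 = 450.00
  d_2 = (-0.05)·660 + (+0.65)·720 + (-0.30)·180 = 381.00
  d_3 = (-0.10)·660 + (+0.00)·720 + (+0.90)·180 = 96.00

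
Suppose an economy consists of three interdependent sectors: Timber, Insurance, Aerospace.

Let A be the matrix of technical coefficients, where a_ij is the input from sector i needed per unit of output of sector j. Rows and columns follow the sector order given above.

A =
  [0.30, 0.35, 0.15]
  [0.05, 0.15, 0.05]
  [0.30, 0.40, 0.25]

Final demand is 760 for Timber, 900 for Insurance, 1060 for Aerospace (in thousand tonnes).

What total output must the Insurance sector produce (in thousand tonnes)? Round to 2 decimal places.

x_2 = 1387.32

I − A =
  [   0.70    -0.35    -0.15]
  [  -0.05     0.85    -0.05]
  [  -0.30    -0.40     0.75]
Cofactors of I−A, C_ij = (−1)^(i+j)·(minor ij) (rows/columns in the sector order above):
  C_11 = (0.85)(0.75) − (-0.05)(-0.40) = 0.6175
  C_12 = −[(-0.05)(0.75) − (-0.05)(-0.30)] = 0.0525
  C_13 = (-0.05)(-0.40) − (0.85)(-0.30) = 0.2750
  C_21 = −[(-0.35)(0.75) − (-0.15)(-0.40)] = 0.3225
  C_22 = (0.70)(0.75) − (-0.15)(-0.30) = 0.4800
  C_23 = −[(0.70)(-0.40) − (-0.35)(-0.30)] = 0.3850
  C_31 = (-0.35)(-0.05) − (-0.15)(0.85) = 0.1450
  C_32 = −[(0.70)(-0.05) − (-0.15)(-0.05)] = 0.0425
  C_33 = (0.70)(0.85) − (-0.35)(-0.05) = 0.5775
det(I−A) = Σ_j (I−A)_1j·C_1j = (0.70)(0.6175) + (-0.35)(0.0525) + (-0.15)(0.2750) = 0.372625
adj(I−A) = Cᵀ =
  [ 0.6175   0.3225   0.1450]
  [ 0.0525   0.4800   0.0425]
  [ 0.2750   0.3850   0.5775]
(I − A)⁻¹ = adj(I−A) / det(I−A) ≈
  [   1.6572     0.8655     0.3891]
  [   0.1409     1.2882     0.1141]
  [   0.7380     1.0332     1.5498]
x = (I − A)⁻¹ d = adj(I−A)·d / det(I−A), with det(I−A) = 0.372625:
  x_1 = (0.6175·760 + 0.3225·900 + 0.1450·1060) / 0.372625 = 913.25 / 0.372625 ≈ 2450.86
  x_2 = (0.0525·760 + 0.4800·900 + 0.0425·1060) / 0.372625 = 516.95 / 0.372625 ≈ 1387.32
  x_3 = (0.2750·760 + 0.3850·900 + 0.5775·1060) / 0.372625 = 1167.65 / 0.372625 ≈ 3133.58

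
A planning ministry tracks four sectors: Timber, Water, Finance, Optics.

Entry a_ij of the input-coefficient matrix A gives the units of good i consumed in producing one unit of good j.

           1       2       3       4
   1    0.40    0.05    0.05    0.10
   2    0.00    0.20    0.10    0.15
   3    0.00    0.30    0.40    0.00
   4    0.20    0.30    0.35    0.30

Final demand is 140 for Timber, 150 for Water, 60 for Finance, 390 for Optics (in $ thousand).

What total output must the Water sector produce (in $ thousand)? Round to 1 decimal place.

I − A =
  [   0.60    -0.05    -0.05    -0.10]
  [   0.00     0.80    -0.10    -0.15]
  [   0.00    -0.30     0.60     0.00]
  [  -0.20    -0.30    -0.35     0.70]
Compute the cofactors C_ij = (−1)^(i+j)·(3×3 minor ij) of I−A; the adjugate is their transpose:
adj(I−A) = Cᵀ =
  [ 0.272250   0.060000   0.062875   0.051750]
  [ 0.018000   0.240000   0.073000   0.054000]
  [ 0.009000   0.120000   0.291500   0.027000]
  [ 0.090000   0.180000   0.195000   0.270000]
det(I−A) = Σ_j (I−A)_1j·C_1j = (0.60)(0.272250) + (-0.05)(0.018000) + (-0.05)(0.009000) + (-0.10)(0.090000) = 0.1530
(I − A)⁻¹ = adj(I−A) / det(I−A) ≈
  [   1.7794     0.3922     0.4109     0.3382]
  [   0.1176     1.5686     0.4771     0.3529]
  [   0.0588     0.7843     1.9052     0.1765]
  [   0.5882     1.1765     1.2745     1.7647]
x = (I − A)⁻¹ d = adj(I−A)·d / det(I−A), with det(I−A) = 0.1530:
  x_1 = (0.272250·140 + 0.060000·150 + 0.062875·60 + 0.051750·390) / 0.1530 = 71.07 / 0.1530 ≈ 464.5
  x_2 = (0.018000·140 + 0.240000·150 + 0.073000·60 + 0.054000·390) / 0.1530 = 63.96 / 0.1530 ≈ 418.0
  x_3 = (0.009000·140 + 0.120000·150 + 0.291500·60 + 0.027000·390) / 0.1530 = 47.28 / 0.1530 ≈ 309.0
  x_4 = (0.090000·140 + 0.180000·150 + 0.195000·60 + 0.270000·390) / 0.1530 = 156.60 / 0.1530 ≈ 1023.5

x_2 = 418.0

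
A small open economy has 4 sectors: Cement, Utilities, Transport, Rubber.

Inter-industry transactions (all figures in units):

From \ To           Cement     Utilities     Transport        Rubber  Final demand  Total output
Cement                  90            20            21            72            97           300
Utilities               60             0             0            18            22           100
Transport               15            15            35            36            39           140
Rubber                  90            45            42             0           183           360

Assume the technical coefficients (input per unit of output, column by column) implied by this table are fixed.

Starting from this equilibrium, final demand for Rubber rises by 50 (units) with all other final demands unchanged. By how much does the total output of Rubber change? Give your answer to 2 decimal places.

Δx_4 = 63.87

Technical coefficients a_ij = z_ij / X_j:
  a_11 = 90/300 = 0.30, a_21 = 60/300 = 0.20, a_31 = 15/300 = 0.05, a_41 = 90/300 = 0.30
  a_12 = 20/100 = 0.20, a_22 = 0/100 = 0.00, a_32 = 15/100 = 0.15, a_42 = 45/100 = 0.45
  a_13 = 21/140 = 0.15, a_23 = 0/140 = 0.00, a_33 = 35/140 = 0.25, a_43 = 42/140 = 0.30
  a_14 = 72/360 = 0.20, a_24 = 18/360 = 0.05, a_34 = 36/360 = 0.10, a_44 = 0/360 = 0.00
I − A =
  [   0.70    -0.20    -0.15    -0.20]
  [  -0.20     1.00     0.00    -0.05]
  [  -0.05    -0.15     0.75    -0.10]
  [  -0.30    -0.45    -0.30     1.00]
Compute the cofactors C_ij = (−1)^(i+j)·(3×3 minor ij) of I−A; the adjugate is their transpose:
adj(I−A) = Cᵀ =
  [ 0.700875   0.249750   0.209625   0.173625]
  [ 0.156000   0.444000   0.054750   0.058875]
  [ 0.120125   0.148000   0.563250   0.087750]
  [ 0.316500   0.319125   0.256500   0.483000]
det(I−A) = Σ_j (I−A)_1j·C_1j = (0.70)(0.700875) + (-0.20)(0.156000) + (-0.15)(0.120125) + (-0.20)(0.316500) = 0.37809375
(I − A)⁻¹ = adj(I−A) / det(I−A) ≈
  [   1.8537     0.6606     0.5544     0.4592]
  [   0.4126     1.1743     0.1448     0.1557]
  [   0.3177     0.3914     1.4897     0.2321]
  [   0.8371     0.8440     0.6784     1.2775]
Δx = (I − A)⁻¹ Δd with Δd having +50 in the Rubber component and 0 elsewhere.
So Δx_4 = L_44 · (+50), where L_44 = adj(I−A)_44 / det(I−A) = 0.483000 / 0.37809375.
Δx_4 = 0.483000 × (+50) / 0.37809375 = 24.15 / 0.37809375 ≈ 63.87.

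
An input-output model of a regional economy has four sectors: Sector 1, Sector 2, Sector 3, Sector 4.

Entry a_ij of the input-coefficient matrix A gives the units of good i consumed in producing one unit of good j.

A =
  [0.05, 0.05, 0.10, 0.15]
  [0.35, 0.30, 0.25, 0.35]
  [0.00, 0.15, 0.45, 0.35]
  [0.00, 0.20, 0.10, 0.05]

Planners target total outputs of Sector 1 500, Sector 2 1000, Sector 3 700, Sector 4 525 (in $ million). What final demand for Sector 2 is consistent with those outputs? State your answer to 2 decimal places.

d_2 = 166.25

I − A =
  [   0.95    -0.05    -0.10    -0.15]
  [  -0.35     0.70    -0.25    -0.35]
  [   0.00    -0.15     0.55    -0.35]
  [   0.00    -0.20    -0.10     0.95]
d = (I − A) x:
  d_1 = (+0.95)·500 + (-0.05)·1000 + (-0.10)·700 + (-0.15)·525 = 276.25
  d_2 = (-0.35)·500 + (+0.70)·1000 + (-0.25)·700 + (-0.35)·525 = 166.25
  d_3 = (+0.00)·500 + (-0.15)·1000 + (+0.55)·700 + (-0.35)·525 = 51.25
  d_4 = (+0.00)·500 + (-0.20)·1000 + (-0.10)·700 + (+0.95)·525 = 228.75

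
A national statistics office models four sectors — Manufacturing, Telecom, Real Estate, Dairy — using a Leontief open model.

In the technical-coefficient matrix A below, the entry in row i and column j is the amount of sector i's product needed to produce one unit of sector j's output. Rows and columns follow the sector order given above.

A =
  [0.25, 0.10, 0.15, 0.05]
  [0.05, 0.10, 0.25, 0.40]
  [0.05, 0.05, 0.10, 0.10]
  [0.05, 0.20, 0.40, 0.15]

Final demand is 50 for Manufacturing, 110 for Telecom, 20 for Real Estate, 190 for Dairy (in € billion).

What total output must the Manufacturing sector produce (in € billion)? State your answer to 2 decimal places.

I − A =
  [   0.75    -0.10    -0.15    -0.05]
  [  -0.05     0.90    -0.25    -0.40]
  [  -0.05    -0.05     0.90    -0.10]
  [  -0.05    -0.20    -0.40     0.85]
Compute the cofactors C_ij = (−1)^(i+j)·(3×3 minor ij) of I−A; the adjugate is their transpose:
adj(I−A) = Cᵀ =
  [ 0.556875   0.091875   0.160500   0.094875]
  [ 0.074125   0.533375   0.289125   0.289375]
  [ 0.042875   0.052000   0.504750   0.086375]
  [ 0.070375   0.155375   0.315000   0.585250]
det(I−A) = Σ_j (I−A)_1j·C_1j = (0.75)(0.556875) + (-0.10)(0.074125) + (-0.15)(0.042875) + (-0.05)(0.070375) = 0.40029375
(I − A)⁻¹ = adj(I−A) / det(I−A) ≈
  [   1.3912     0.2295     0.4010     0.2370]
  [   0.1852     1.3325     0.7223     0.7229]
  [   0.1071     0.1299     1.2609     0.2158]
  [   0.1758     0.3882     0.7869     1.4621]
x = (I − A)⁻¹ d = adj(I−A)·d / det(I−A), with det(I−A) = 0.40029375:
  x_1 = (0.556875·50 + 0.091875·110 + 0.160500·20 + 0.094875·190) / 0.40029375 = 59.18625 / 0.40029375 ≈ 147.86
  x_2 = (0.074125·50 + 0.533375·110 + 0.289125·20 + 0.289375·190) / 0.40029375 = 123.14125 / 0.40029375 ≈ 307.63
  x_3 = (0.042875·50 + 0.052000·110 + 0.504750·20 + 0.086375·190) / 0.40029375 = 34.37 / 0.40029375 ≈ 85.86
  x_4 = (0.070375·50 + 0.155375·110 + 0.315000·20 + 0.585250·190) / 0.40029375 = 138.1075 / 0.40029375 ≈ 345.02

x_1 = 147.86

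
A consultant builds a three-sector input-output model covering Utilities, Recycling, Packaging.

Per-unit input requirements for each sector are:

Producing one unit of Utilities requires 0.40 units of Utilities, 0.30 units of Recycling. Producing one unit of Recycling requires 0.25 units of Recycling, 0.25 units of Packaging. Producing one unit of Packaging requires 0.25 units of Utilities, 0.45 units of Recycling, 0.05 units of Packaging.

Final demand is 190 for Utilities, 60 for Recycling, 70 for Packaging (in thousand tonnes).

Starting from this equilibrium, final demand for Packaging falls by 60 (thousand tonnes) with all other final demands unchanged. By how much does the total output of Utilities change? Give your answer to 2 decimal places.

I − A =
  [   0.60     0.00    -0.25]
  [  -0.30     0.75    -0.45]
  [   0.00    -0.25     0.95]
Cofactors of I−A, C_ij = (−1)^(i+j)·(minor ij) (rows/columns in the sector order above):
  C_11 = (0.75)(0.95) − (-0.45)(-0.25) = 0.6000
  C_12 = −[(-0.30)(0.95) − (-0.45)(0.00)] = 0.2850
  C_13 = (-0.30)(-0.25) − (0.75)(0.00) = 0.0750
  C_21 = −[(0.00)(0.95) − (-0.25)(-0.25)] = 0.0625
  C_22 = (0.60)(0.95) − (-0.25)(0.00) = 0.5700
  C_23 = −[(0.60)(-0.25) − (0.00)(0.00)] = 0.1500
  C_31 = (0.00)(-0.45) − (-0.25)(0.75) = 0.1875
  C_32 = −[(0.60)(-0.45) − (-0.25)(-0.30)] = 0.3450
  C_33 = (0.60)(0.75) − (0.00)(-0.30) = 0.4500
det(I−A) = Σ_j (I−A)_1j·C_1j = (0.60)(0.6000) + (0.00)(0.2850) + (-0.25)(0.0750) = 0.34125
adj(I−A) = Cᵀ =
  [ 0.6000   0.0625   0.1875]
  [ 0.2850   0.5700   0.3450]
  [ 0.0750   0.1500   0.4500]
(I − A)⁻¹ = adj(I−A) / det(I−A) ≈
  [   1.7582     0.1832     0.5495]
  [   0.8352     1.6703     1.0110]
  [   0.2198     0.4396     1.3187]
Δx = (I − A)⁻¹ Δd with Δd having -60 in the Packaging component and 0 elsewhere.
So Δx_1 = L_13 · (-60), where L_13 = adj(I−A)_13 / det(I−A) = 0.1875 / 0.34125.
Δx_1 = 0.1875 × (-60) / 0.34125 = -11.25 / 0.34125 ≈ -32.97.

Δx_1 = -32.97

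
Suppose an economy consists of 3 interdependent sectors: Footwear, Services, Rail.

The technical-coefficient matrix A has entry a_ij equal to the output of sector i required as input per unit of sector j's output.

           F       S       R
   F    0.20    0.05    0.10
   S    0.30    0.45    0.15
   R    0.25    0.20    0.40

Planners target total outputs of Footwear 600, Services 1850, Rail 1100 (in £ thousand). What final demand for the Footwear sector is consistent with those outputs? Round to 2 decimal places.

d_F = 277.50

I − A =
  [   0.80    -0.05    -0.10]
  [  -0.30     0.55    -0.15]
  [  -0.25    -0.20     0.60]
d = (I − A) x:
  d_F = (+0.80)·600 + (-0.05)·1850 + (-0.10)·1100 = 277.50
  d_S = (-0.30)·600 + (+0.55)·1850 + (-0.15)·1100 = 672.50
  d_R = (-0.25)·600 + (-0.20)·1850 + (+0.60)·1100 = 140.00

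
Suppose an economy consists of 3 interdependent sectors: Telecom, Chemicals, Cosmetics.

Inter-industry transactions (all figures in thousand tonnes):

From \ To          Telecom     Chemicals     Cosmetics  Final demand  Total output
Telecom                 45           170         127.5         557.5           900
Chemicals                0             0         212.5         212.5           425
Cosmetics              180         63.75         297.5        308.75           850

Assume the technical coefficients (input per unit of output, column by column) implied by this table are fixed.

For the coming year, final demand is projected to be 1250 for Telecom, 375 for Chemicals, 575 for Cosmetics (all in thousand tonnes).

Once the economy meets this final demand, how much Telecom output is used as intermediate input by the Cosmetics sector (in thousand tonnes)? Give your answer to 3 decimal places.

Technical coefficients a_ij = z_ij / X_j:
  a_11 = 45/900 = 0.05, a_21 = 0/900 = 0.00, a_31 = 180/900 = 0.20
  a_12 = 170/425 = 0.40, a_22 = 0/425 = 0.00, a_32 = 63.75/425 = 0.15
  a_13 = 127.5/850 = 0.15, a_23 = 212.5/850 = 0.25, a_33 = 297.5/850 = 0.35
I − A =
  [   0.95    -0.40    -0.15]
  [   0.00     1.00    -0.25]
  [  -0.20    -0.15     0.65]
Cofactors of I−A, C_ij = (−1)^(i+j)·(minor ij) (rows/columns in the sector order above):
  C_11 = (1.00)(0.65) − (-0.25)(-0.15) = 0.6125
  C_12 = −[(0.00)(0.65) − (-0.25)(-0.20)] = 0.0500
  C_13 = (0.00)(-0.15) − (1.00)(-0.20) = 0.2000
  C_21 = −[(-0.40)(0.65) − (-0.15)(-0.15)] = 0.2825
  C_22 = (0.95)(0.65) − (-0.15)(-0.20) = 0.5875
  C_23 = −[(0.95)(-0.15) − (-0.40)(-0.20)] = 0.2225
  C_31 = (-0.40)(-0.25) − (-0.15)(1.00) = 0.2500
  C_32 = −[(0.95)(-0.25) − (-0.15)(0.00)] = 0.2375
  C_33 = (0.95)(1.00) − (-0.40)(0.00) = 0.9500
det(I−A) = Σ_j (I−A)_1j·C_1j = (0.95)(0.6125) + (-0.40)(0.0500) + (-0.15)(0.2000) = 0.531875
adj(I−A) = Cᵀ =
  [ 0.6125   0.2825   0.2500]
  [ 0.0500   0.5875   0.2375]
  [ 0.2000   0.2225   0.9500]
(I − A)⁻¹ = adj(I−A) / det(I−A) ≈
  [   1.1516     0.5311     0.4700]
  [   0.0940     1.1046     0.4465]
  [   0.3760     0.4183     1.7861]
First solve x = (I − A)⁻¹ d = adj(I−A)·d / det(I−A); in particular x_3 = (0.2000·1250 + 0.2225·375 + 0.9500·575) / 0.531875 = 879.6875 / 0.531875 ≈ 1653.93655.
Intermediate flow from 1 to 3: z_13 = a_13 · x_3 = 0.15 × 879.6875 / 0.531875 = 131.953125 / 0.531875 ≈ 248.090.

z_13 = 248.090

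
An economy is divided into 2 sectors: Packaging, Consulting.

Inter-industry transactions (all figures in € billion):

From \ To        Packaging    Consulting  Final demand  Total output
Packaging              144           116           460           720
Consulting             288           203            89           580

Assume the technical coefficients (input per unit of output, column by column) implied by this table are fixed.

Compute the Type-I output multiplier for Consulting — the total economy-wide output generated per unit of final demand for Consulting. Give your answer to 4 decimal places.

Technical coefficients a_ij = z_ij / X_j:
  a_PP = 144/720 = 0.20, a_CP = 288/720 = 0.40
  a_PC = 116/580 = 0.20, a_CC = 203/580 = 0.35
I − A =
  [   0.80    -0.20]
  [  -0.40     0.65]
det(I−A) = (0.80)(0.65) − (-0.20)(-0.40) = 0.4400
adj(I−A) = [[0.65, 0.20], [0.40, 0.80]]
(I − A)⁻¹ = adj(I−A) / det(I−A) ≈
  [   1.47727     0.45455]
  [   0.90909     1.81818]
The output multiplier for sector j is the column-j sum of the Leontief inverse (I − A)⁻¹ = adj(I−A) / det(I−A).
Column C of adj(I−A): (0.20, 0.80); det(I−A) = 0.4400.
m_C = (0.20 + 0.80) / 0.4400 = 1.00 / 0.4400 ≈ 2.2727.

m_C = 2.2727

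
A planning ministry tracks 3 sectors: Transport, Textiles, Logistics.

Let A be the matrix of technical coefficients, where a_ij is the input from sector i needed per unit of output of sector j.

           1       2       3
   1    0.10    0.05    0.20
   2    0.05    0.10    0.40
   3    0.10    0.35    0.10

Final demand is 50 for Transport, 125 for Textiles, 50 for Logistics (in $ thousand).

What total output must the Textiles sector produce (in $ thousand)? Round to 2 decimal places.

I − A =
  [   0.90    -0.05    -0.20]
  [  -0.05     0.90    -0.40]
  [  -0.10    -0.35     0.90]
Cofactors of I−A, C_ij = (−1)^(i+j)·(minor ij) (rows/columns in the sector order above):
  C_11 = (0.90)(0.90) − (-0.40)(-0.35) = 0.6700
  C_12 = −[(-0.05)(0.90) − (-0.40)(-0.10)] = 0.0850
  C_13 = (-0.05)(-0.35) − (0.90)(-0.10) = 0.1075
  C_21 = −[(-0.05)(0.90) − (-0.20)(-0.35)] = 0.1150
  C_22 = (0.90)(0.90) − (-0.20)(-0.10) = 0.7900
  C_23 = −[(0.90)(-0.35) − (-0.05)(-0.10)] = 0.3200
  C_31 = (-0.05)(-0.40) − (-0.20)(0.90) = 0.2000
  C_32 = −[(0.90)(-0.40) − (-0.20)(-0.05)] = 0.3700
  C_33 = (0.90)(0.90) − (-0.05)(-0.05) = 0.8075
det(I−A) = Σ_j (I−A)_1j·C_1j = (0.90)(0.6700) + (-0.05)(0.0850) + (-0.20)(0.1075) = 0.57725
adj(I−A) = Cᵀ =
  [ 0.6700   0.1150   0.2000]
  [ 0.0850   0.7900   0.3700]
  [ 0.1075   0.3200   0.8075]
(I − A)⁻¹ = adj(I−A) / det(I−A) ≈
  [   1.1607     0.1992     0.3465]
  [   0.1472     1.3686     0.6410]
  [   0.1862     0.5544     1.3989]
x = (I − A)⁻¹ d = adj(I−A)·d / det(I−A), with det(I−A) = 0.57725:
  x_1 = (0.6700·50 + 0.1150·125 + 0.2000·50) / 0.57725 = 57.875 / 0.57725 ≈ 100.26
  x_2 = (0.0850·50 + 0.7900·125 + 0.3700·50) / 0.57725 = 121.50 / 0.57725 ≈ 210.48
  x_3 = (0.1075·50 + 0.3200·125 + 0.8075·50) / 0.57725 = 85.75 / 0.57725 ≈ 148.55

x_2 = 210.48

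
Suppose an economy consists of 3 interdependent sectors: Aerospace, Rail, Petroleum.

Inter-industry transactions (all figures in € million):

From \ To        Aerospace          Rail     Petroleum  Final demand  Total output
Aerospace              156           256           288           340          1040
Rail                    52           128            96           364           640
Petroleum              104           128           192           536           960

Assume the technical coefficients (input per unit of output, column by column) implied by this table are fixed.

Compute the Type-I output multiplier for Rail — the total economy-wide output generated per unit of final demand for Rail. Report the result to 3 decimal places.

Technical coefficients a_ij = z_ij / X_j:
  a_AA = 156/1040 = 0.15, a_RA = 52/1040 = 0.05, a_PA = 104/1040 = 0.10
  a_AR = 256/640 = 0.40, a_RR = 128/640 = 0.20, a_PR = 128/640 = 0.20
  a_AP = 288/960 = 0.30, a_RP = 96/960 = 0.10, a_PP = 192/960 = 0.20
I − A =
  [   0.85    -0.40    -0.30]
  [  -0.05     0.80    -0.10]
  [  -0.10    -0.20     0.80]
Cofactors of I−A, C_ij = (−1)^(i+j)·(minor ij) (rows/columns in the sector order above):
  C_11 = (0.80)(0.80) − (-0.10)(-0.20) = 0.6200
  C_12 = −[(-0.05)(0.80) − (-0.10)(-0.10)] = 0.0500
  C_13 = (-0.05)(-0.20) − (0.80)(-0.10) = 0.0900
  C_21 = −[(-0.40)(0.80) − (-0.30)(-0.20)] = 0.3800
  C_22 = (0.85)(0.80) − (-0.30)(-0.10) = 0.6500
  C_23 = −[(0.85)(-0.20) − (-0.40)(-0.10)] = 0.2100
  C_31 = (-0.40)(-0.10) − (-0.30)(0.80) = 0.2800
  C_32 = −[(0.85)(-0.10) − (-0.30)(-0.05)] = 0.1000
  C_33 = (0.85)(0.80) − (-0.40)(-0.05) = 0.6600
det(I−A) = Σ_j (I−A)_1j·C_1j = (0.85)(0.6200) + (-0.40)(0.0500) + (-0.30)(0.0900) = 0.4800
adj(I−A) = Cᵀ =
  [ 0.6200   0.3800   0.2800]
  [ 0.0500   0.6500   0.1000]
  [ 0.0900   0.2100   0.6600]
(I − A)⁻¹ = adj(I−A) / det(I−A) ≈
  [   1.2917     0.7917     0.5833]
  [   0.1042     1.3542     0.2083]
  [   0.1875     0.4375     1.3750]
The output multiplier for sector j is the column-j sum of the Leontief inverse (I − A)⁻¹ = adj(I−A) / det(I−A).
Column R of adj(I−A): (0.3800, 0.6500, 0.2100); det(I−A) = 0.4800.
m_R = (0.3800 + 0.6500 + 0.2100) / 0.4800 = 1.24 / 0.4800 ≈ 2.583.

m_R = 2.583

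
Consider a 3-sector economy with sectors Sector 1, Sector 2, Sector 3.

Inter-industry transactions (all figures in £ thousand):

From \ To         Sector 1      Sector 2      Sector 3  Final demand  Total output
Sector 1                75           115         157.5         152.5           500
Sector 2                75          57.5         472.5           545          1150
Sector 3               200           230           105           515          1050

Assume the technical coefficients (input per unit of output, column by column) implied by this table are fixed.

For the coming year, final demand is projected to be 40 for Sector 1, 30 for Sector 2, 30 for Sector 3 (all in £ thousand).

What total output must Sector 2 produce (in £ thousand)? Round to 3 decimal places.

Technical coefficients a_ij = z_ij / X_j:
  a_11 = 75/500 = 0.15, a_21 = 75/500 = 0.15, a_31 = 200/500 = 0.40
  a_12 = 115/1150 = 0.10, a_22 = 57.5/1150 = 0.05, a_32 = 230/1150 = 0.20
  a_13 = 157.5/1050 = 0.15, a_23 = 472.5/1050 = 0.45, a_33 = 105/1050 = 0.10
I − A =
  [   0.85    -0.10    -0.15]
  [  -0.15     0.95    -0.45]
  [  -0.40    -0.20     0.90]
Cofactors of I−A, C_ij = (−1)^(i+j)·(minor ij) (rows/columns in the sector order above):
  C_11 = (0.95)(0.90) − (-0.45)(-0.20) = 0.7650
  C_12 = −[(-0.15)(0.90) − (-0.45)(-0.40)] = 0.3150
  C_13 = (-0.15)(-0.20) − (0.95)(-0.40) = 0.4100
  C_21 = −[(-0.10)(0.90) − (-0.15)(-0.20)] = 0.1200
  C_22 = (0.85)(0.90) − (-0.15)(-0.40) = 0.7050
  C_23 = −[(0.85)(-0.20) − (-0.10)(-0.40)] = 0.2100
  C_31 = (-0.10)(-0.45) − (-0.15)(0.95) = 0.1875
  C_32 = −[(0.85)(-0.45) − (-0.15)(-0.15)] = 0.4050
  C_33 = (0.85)(0.95) − (-0.10)(-0.15) = 0.7925
det(I−A) = Σ_j (I−A)_1j·C_1j = (0.85)(0.7650) + (-0.10)(0.3150) + (-0.15)(0.4100) = 0.55725
adj(I−A) = Cᵀ =
  [ 0.7650   0.1200   0.1875]
  [ 0.3150   0.7050   0.4050]
  [ 0.4100   0.2100   0.7925]
(I − A)⁻¹ = adj(I−A) / det(I−A) ≈
  [   1.3728     0.2153     0.3365]
  [   0.5653     1.2651     0.7268]
  [   0.7358     0.3769     1.4222]
x = (I − A)⁻¹ d = adj(I−A)·d / det(I−A), with det(I−A) = 0.55725:
  x_1 = (0.7650·40 + 0.1200·30 + 0.1875·30) / 0.55725 = 39.825 / 0.55725 ≈ 71.467
  x_2 = (0.3150·40 + 0.7050·30 + 0.4050·30) / 0.55725 = 45.90 / 0.55725 ≈ 82.369
  x_3 = (0.4100·40 + 0.2100·30 + 0.7925·30) / 0.55725 = 46.475 / 0.55725 ≈ 83.401

x_2 = 82.369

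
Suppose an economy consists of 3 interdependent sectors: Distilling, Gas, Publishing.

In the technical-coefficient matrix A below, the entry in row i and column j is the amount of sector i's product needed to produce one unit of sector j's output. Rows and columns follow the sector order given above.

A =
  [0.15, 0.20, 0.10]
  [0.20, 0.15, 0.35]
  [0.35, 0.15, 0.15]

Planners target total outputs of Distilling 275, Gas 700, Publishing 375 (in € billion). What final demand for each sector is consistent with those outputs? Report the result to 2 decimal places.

d_D = 56.25, d_G = 408.75, d_P = 117.50

I − A =
  [   0.85    -0.20    -0.10]
  [  -0.20     0.85    -0.35]
  [  -0.35    -0.15     0.85]
d = (I − A) x:
  d_D = (+0.85)·275 + (-0.20)·700 + (-0.10)·375 = 56.25
  d_G = (-0.20)·275 + (+0.85)·700 + (-0.35)·375 = 408.75
  d_P = (-0.35)·275 + (-0.15)·700 + (+0.85)·375 = 117.50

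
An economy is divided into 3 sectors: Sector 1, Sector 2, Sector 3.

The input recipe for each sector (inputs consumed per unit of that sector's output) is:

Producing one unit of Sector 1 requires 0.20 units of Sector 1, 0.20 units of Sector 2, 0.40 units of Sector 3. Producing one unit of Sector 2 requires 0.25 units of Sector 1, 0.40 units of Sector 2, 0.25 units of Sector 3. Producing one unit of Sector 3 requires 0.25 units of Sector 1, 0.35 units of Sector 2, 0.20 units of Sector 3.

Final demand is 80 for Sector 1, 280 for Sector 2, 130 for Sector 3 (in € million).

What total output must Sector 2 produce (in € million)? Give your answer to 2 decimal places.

I − A =
  [   0.80    -0.25    -0.25]
  [  -0.20     0.60    -0.35]
  [  -0.40    -0.25     0.80]
Cofactors of I−A, C_ij = (−1)^(i+j)·(minor ij) (rows/columns in the sector order above):
  C_11 = (0.60)(0.80) − (-0.35)(-0.25) = 0.3925
  C_12 = −[(-0.20)(0.80) − (-0.35)(-0.40)] = 0.3000
  C_13 = (-0.20)(-0.25) − (0.60)(-0.40) = 0.2900
  C_21 = −[(-0.25)(0.80) − (-0.25)(-0.25)] = 0.2625
  C_22 = (0.80)(0.80) − (-0.25)(-0.40) = 0.5400
  C_23 = −[(0.80)(-0.25) − (-0.25)(-0.40)] = 0.3000
  C_31 = (-0.25)(-0.35) − (-0.25)(0.60) = 0.2375
  C_32 = −[(0.80)(-0.35) − (-0.25)(-0.20)] = 0.3300
  C_33 = (0.80)(0.60) − (-0.25)(-0.20) = 0.4300
det(I−A) = Σ_j (I−A)_1j·C_1j = (0.80)(0.3925) + (-0.25)(0.3000) + (-0.25)(0.2900) = 0.1665
adj(I−A) = Cᵀ =
  [ 0.3925   0.2625   0.2375]
  [ 0.3000   0.5400   0.3300]
  [ 0.2900   0.3000   0.4300]
(I − A)⁻¹ = adj(I−A) / det(I−A) ≈
  [   2.3574     1.5766     1.4264]
  [   1.8018     3.2432     1.9820]
  [   1.7417     1.8018     2.5826]
x = (I − A)⁻¹ d = adj(I−A)·d / det(I−A), with det(I−A) = 0.1665:
  x_1 = (0.3925·80 + 0.2625·280 + 0.2375·130) / 0.1665 = 135.775 / 0.1665 ≈ 815.47
  x_2 = (0.3000·80 + 0.5400·280 + 0.3300·130) / 0.1665 = 218.10 / 0.1665 ≈ 1309.91
  x_3 = (0.2900·80 + 0.3000·280 + 0.4300·130) / 0.1665 = 163.10 / 0.1665 ≈ 979.58

x_2 = 1309.91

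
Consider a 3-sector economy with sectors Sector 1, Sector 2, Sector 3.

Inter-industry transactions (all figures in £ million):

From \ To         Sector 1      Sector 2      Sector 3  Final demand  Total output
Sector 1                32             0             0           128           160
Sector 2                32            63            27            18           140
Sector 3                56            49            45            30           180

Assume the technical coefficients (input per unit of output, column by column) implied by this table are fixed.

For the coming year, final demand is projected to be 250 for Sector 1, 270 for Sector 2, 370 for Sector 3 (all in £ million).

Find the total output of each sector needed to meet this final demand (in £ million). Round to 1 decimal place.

Technical coefficients a_ij = z_ij / X_j:
  a_11 = 32/160 = 0.20, a_21 = 32/160 = 0.20, a_31 = 56/160 = 0.35
  a_12 = 0/140 = 0.00, a_22 = 63/140 = 0.45, a_32 = 49/140 = 0.35
  a_13 = 0/180 = 0.00, a_23 = 27/180 = 0.15, a_33 = 45/180 = 0.25
I − A =
  [   0.80     0.00     0.00]
  [  -0.20     0.55    -0.15]
  [  -0.35    -0.35     0.75]
Cofactors of I−A, C_ij = (−1)^(i+j)·(minor ij) (rows/columns in the sector order above):
  C_11 = (0.55)(0.75) − (-0.15)(-0.35) = 0.3600
  C_12 = −[(-0.20)(0.75) − (-0.15)(-0.35)] = 0.2025
  C_13 = (-0.20)(-0.35) − (0.55)(-0.35) = 0.2625
  C_21 = −[(0.00)(0.75) − (0.00)(-0.35)] = 0.0000
  C_22 = (0.80)(0.75) − (0.00)(-0.35) = 0.6000
  C_23 = −[(0.80)(-0.35) − (0.00)(-0.35)] = 0.2800
  C_31 = (0.00)(-0.15) − (0.00)(0.55) = 0.0000
  C_32 = −[(0.80)(-0.15) − (0.00)(-0.20)] = 0.1200
  C_33 = (0.80)(0.55) − (0.00)(-0.20) = 0.4400
det(I−A) = Σ_j (I−A)_1j·C_1j = (0.80)(0.3600) + (0.00)(0.2025) + (0.00)(0.2625) = 0.2880
adj(I−A) = Cᵀ =
  [ 0.3600   0.0000   0.0000]
  [ 0.2025   0.6000   0.1200]
  [ 0.2625   0.2800   0.4400]
(I − A)⁻¹ = adj(I−A) / det(I−A) ≈
  [   1.2500     0.0000     0.0000]
  [   0.7031     2.0833     0.4167]
  [   0.9115     0.9722     1.5278]
x = (I − A)⁻¹ d = adj(I−A)·d / det(I−A), with det(I−A) = 0.2880:
  x_1 = (0.3600·250 + 0.0000·270 + 0.0000·370) / 0.2880 = 90.00 / 0.2880 = 312.5
  x_2 = (0.2025·250 + 0.6000·270 + 0.1200·370) / 0.2880 = 257.025 / 0.2880 ≈ 892.4
  x_3 = (0.2625·250 + 0.2800·270 + 0.4400·370) / 0.2880 = 304.025 / 0.2880 ≈ 1055.6

x_1 = 312.5, x_2 = 892.4, x_3 = 1055.6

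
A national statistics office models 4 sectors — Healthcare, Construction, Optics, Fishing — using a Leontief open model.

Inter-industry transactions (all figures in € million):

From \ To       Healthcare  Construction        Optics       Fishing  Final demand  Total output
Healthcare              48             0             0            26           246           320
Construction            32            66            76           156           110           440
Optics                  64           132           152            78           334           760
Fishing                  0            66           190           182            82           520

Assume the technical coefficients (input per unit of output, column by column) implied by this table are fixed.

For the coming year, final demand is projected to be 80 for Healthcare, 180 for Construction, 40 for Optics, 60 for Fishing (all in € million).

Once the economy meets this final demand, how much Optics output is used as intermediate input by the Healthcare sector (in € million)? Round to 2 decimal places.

Technical coefficients a_ij = z_ij / X_j:
  a_11 = 48/320 = 0.15, a_21 = 32/320 = 0.10, a_31 = 64/320 = 0.20, a_41 = 0/320 = 0.00
  a_12 = 0/440 = 0.00, a_22 = 66/440 = 0.15, a_32 = 132/440 = 0.30, a_42 = 66/440 = 0.15
  a_13 = 0/760 = 0.00, a_23 = 76/760 = 0.10, a_33 = 152/760 = 0.20, a_43 = 190/760 = 0.25
  a_14 = 26/520 = 0.05, a_24 = 156/520 = 0.30, a_34 = 78/520 = 0.15, a_44 = 182/520 = 0.35
I − A =
  [   0.85     0.00     0.00    -0.05]
  [  -0.10     0.85    -0.10    -0.30]
  [  -0.20    -0.30     0.80    -0.15]
  [   0.00    -0.15    -0.25     0.65]
Compute the cofactors C_ij = (−1)^(i+j)·(3×3 minor ij) of I−A; the adjugate is their transpose:
adj(I−A) = Cᵀ =
  [ 0.329875   0.009750   0.011375   0.032500]
  [ 0.076250   0.407625   0.120250   0.221750]
  [ 0.123250   0.186375   0.430625   0.194875]
  [ 0.065000   0.165750   0.193375   0.552500]
det(I−A) = Σ_j (I−A)_1j·C_1j = (0.85)(0.329875) + (0.00)(0.076250) + (0.00)(0.123250) + (-0.05)(0.065000) = 0.27714375
(I − A)⁻¹ = adj(I−A) / det(I−A) ≈
  [   1.1903     0.0352     0.0410     0.1173]
  [   0.2751     1.4708     0.4339     0.8001]
  [   0.4447     0.6725     1.5538     0.7032]
  [   0.2345     0.5981     0.6977     1.9936]
First solve x = (I − A)⁻¹ d = adj(I−A)·d / det(I−A); in particular x_1 = (0.329875·80 + 0.009750·180 + 0.011375·40 + 0.032500·60) / 0.27714375 = 30.55 / 0.27714375 ≈ 110.2316.
Intermediate flow from 3 to 1: z_31 = a_31 · x_1 = 0.20 × 30.55 / 0.27714375 = 6.11 / 0.27714375 ≈ 22.05.

z_31 = 22.05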